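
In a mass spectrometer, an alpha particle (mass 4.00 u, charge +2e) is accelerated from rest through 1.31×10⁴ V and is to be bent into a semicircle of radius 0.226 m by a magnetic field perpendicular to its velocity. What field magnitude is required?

B ≈ 0.103 T

v = √(2|q|V/m) = √(2·3.204×10⁻¹⁹·1.31×10⁴/6.644×10⁻²⁷) ≈ 1.124×10⁶ m/s.
B = mv/(|q|r) = (6.644×10⁻²⁷)(1.124×10⁶)/((3.204×10⁻¹⁹)(0.226)) ≈ 0.103 T.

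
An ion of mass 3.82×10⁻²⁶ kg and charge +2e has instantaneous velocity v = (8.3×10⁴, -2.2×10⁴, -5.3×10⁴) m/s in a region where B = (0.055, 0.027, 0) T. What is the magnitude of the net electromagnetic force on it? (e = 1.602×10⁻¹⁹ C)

v×B = (1430, -2920, 3450) N/C.
F = q v×B = (3.204×10⁻¹⁹ C)·(1430, -2920, 3450) = (4.58×10⁻¹⁶, -9.34×10⁻¹⁶, 1.11×10⁻¹⁵) N.
|F| = 1.52×10⁻¹⁵ N.

|F| ≈ 1.52×10⁻¹⁵ N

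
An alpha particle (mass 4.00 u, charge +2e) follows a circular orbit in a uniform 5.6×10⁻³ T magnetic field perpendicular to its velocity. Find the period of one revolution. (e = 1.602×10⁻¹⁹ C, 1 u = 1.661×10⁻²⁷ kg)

T ≈ 2.3×10⁻⁵ s

The cyclotron period depends only on m, q, B: T = 2πm/(|q|B).
T = 2π(6.644×10⁻²⁷)/((3.204×10⁻¹⁹)(5.6×10⁻³)) ≈ 2.3×10⁻⁵ s.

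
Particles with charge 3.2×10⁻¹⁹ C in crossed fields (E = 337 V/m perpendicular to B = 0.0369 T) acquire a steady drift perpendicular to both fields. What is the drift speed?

v_d ≈ 9130 m/s

The E×B drift speed is v_d = E/B.
v_d = 337/0.0369 = 9130 m/s.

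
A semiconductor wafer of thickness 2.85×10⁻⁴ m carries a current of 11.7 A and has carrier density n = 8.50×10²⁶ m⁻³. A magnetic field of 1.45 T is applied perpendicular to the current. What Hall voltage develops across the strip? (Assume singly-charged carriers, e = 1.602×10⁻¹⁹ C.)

V_H = IB/(n e t).
V_H = (11.7)(1.45)/((8.50×10²⁶)(1.602×10⁻¹⁹)(2.85×10⁻⁴)) ≈ 4.37×10⁻⁴ V.

V_H ≈ 4.37×10⁻⁴ V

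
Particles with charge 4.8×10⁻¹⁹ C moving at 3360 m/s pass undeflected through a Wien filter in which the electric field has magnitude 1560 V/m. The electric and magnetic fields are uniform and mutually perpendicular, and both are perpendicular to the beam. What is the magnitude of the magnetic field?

B = 0.464 T

Balance of forces in the selector: qE = qvB ⇒ B = E/v.
B = 1560/3360 = 0.464 T.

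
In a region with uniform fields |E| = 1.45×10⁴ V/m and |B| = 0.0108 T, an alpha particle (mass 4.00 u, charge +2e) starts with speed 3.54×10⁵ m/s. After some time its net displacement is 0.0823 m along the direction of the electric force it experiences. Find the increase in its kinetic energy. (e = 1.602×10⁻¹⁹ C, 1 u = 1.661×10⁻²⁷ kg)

The magnetic force is always ⟂ v and does no work; only the electric force changes KE.
ΔKE = F_E · d = |q|E d = (3.204×10⁻¹⁹)(1.45×10⁴)(0.0823) ≈ 3.82×10⁻¹⁶ J.

ΔKE ≈ 3.82×10⁻¹⁶ J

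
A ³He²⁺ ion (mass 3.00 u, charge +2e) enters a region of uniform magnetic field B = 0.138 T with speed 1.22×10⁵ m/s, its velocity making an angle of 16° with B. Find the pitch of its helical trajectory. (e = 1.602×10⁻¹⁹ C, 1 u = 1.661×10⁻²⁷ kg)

p ≈ 0.0830 m

v∥ = v cosθ = 1.22×10⁵·cos16° ≈ 1.173×10⁵ m/s.
T = 2πm/(|q|B) = 2π(4.983×10⁻²⁷)/((3.204×10⁻¹⁹)(0.138)) ≈ 7.081×10⁻⁷ s.
pitch = v∥ T = (1.173×10⁵)(7.081×10⁻⁷) ≈ 0.0830 m.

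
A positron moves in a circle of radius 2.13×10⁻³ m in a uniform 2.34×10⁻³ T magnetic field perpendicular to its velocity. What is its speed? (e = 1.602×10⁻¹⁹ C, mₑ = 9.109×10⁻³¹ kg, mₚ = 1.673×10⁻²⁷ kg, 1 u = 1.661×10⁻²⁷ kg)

v ≈ 8.77×10⁵ m/s

From |q|vB = mv²/r, v = |q|Br/m.
v = (1.602×10⁻¹⁹)(2.34×10⁻³)(2.13×10⁻³)/9.109×10⁻³¹ ≈ 8.77×10⁵ m/s.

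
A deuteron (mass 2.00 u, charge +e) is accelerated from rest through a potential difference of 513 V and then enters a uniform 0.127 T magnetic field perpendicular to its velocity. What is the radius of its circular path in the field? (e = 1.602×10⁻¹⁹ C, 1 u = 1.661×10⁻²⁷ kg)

r ≈ 0.0363 m

Acceleration: |q|V = ½mv² ⇒ v = √(2|q|V/m) = √(2·1.602×10⁻¹⁹·513/3.322×10⁻²⁷) ≈ 2.224×10⁵ m/s.
In the field: r = mv/(|q|B) = (3.322×10⁻²⁷)(2.224×10⁵)/((1.602×10⁻¹⁹)(0.127)) ≈ 0.0363 m.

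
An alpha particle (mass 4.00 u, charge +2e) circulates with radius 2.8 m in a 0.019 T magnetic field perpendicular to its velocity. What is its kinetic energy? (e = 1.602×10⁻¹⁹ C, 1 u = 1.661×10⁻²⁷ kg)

v = |q|Br/m, then KE = ½mv² = (qBr)²/(2m).
v = (3.204×10⁻¹⁹)(0.019)(2.8)/6.644×10⁻²⁷ ≈ 2.566×10⁶ m/s.
KE = ½(6.644×10⁻²⁷)(2.566×10⁶)² ≈ 2.2×10⁻¹⁴ J = 1.4×10⁵ eV.

KE ≈ 1.4×10⁵ eV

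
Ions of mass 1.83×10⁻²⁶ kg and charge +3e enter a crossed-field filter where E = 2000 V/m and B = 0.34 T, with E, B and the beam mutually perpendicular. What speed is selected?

v = 5900 m/s

Straight-line motion ⇒ electric and magnetic forces cancel, so E = vB.
v = E/B = 2000/0.34 = 5900 m/s.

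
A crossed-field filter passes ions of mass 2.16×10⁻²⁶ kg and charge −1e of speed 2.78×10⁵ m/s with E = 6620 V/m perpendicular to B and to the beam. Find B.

B = 0.0238 T

Balance of forces in the selector: qE = qvB ⇒ B = E/v.
B = 6620/2.78×10⁵ = 0.0238 T.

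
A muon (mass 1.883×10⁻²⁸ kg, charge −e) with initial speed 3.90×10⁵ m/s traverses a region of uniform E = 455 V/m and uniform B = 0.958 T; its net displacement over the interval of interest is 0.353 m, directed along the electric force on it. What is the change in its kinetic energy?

The magnetic force is always ⟂ v and does no work; only the electric force changes KE.
ΔKE = F_E · d = |q|E d = (1.602×10⁻¹⁹)(455)(0.353) ≈ 2.57×10⁻¹⁷ J.

ΔKE ≈ 2.57×10⁻¹⁷ J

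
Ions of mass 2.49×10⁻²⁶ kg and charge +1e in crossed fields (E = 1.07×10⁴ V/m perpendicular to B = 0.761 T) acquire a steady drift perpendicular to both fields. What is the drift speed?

v_d ≈ 1.41×10⁴ m/s

In crossed fields the guiding centre drifts at v_d = |E×B|/B² = E/B, independent of charge and mass.
v_d = 1.07×10⁴/0.761 = 1.41×10⁴ m/s.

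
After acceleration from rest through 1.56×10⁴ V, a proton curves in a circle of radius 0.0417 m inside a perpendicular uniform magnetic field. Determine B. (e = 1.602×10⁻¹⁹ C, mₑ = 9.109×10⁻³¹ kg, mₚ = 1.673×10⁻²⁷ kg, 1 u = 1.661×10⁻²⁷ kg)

B ≈ 0.433 T

v = √(2|q|V/m) = √(2·1.602×10⁻¹⁹·1.56×10⁴/1.673×10⁻²⁷) ≈ 1.728×10⁶ m/s.
B = mv/(|q|r) = (1.673×10⁻²⁷)(1.728×10⁶)/((1.602×10⁻¹⁹)(0.0417)) ≈ 0.433 T.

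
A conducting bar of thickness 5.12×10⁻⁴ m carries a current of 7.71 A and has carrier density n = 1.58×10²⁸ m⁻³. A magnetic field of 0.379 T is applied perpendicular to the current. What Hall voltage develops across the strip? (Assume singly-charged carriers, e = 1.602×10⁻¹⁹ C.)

V_H = IB/(n e t).
V_H = (7.71)(0.379)/((1.58×10²⁸)(1.602×10⁻¹⁹)(5.12×10⁻⁴)) ≈ 2.25×10⁻⁶ V.

V_H ≈ 2.25×10⁻⁶ V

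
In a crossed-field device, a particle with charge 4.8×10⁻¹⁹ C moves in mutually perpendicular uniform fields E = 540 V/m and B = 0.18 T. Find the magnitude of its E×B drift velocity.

The E×B drift speed is v_d = E/B.
v_d = 540/0.18 = 3000 m/s.

v_d ≈ 3000 m/s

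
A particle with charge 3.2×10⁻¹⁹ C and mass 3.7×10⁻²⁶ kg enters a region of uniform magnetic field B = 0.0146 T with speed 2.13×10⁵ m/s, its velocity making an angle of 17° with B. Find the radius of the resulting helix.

v⊥ = v sinθ = 2.13×10⁵·sin17° ≈ 6.228×10⁴ m/s.
r = m v⊥/(|q|B) = (3.7×10⁻²⁶)(6.228×10⁴)/((3.2×10⁻¹⁹)(0.0146)) ≈ 0.493 m.

r ≈ 0.493 m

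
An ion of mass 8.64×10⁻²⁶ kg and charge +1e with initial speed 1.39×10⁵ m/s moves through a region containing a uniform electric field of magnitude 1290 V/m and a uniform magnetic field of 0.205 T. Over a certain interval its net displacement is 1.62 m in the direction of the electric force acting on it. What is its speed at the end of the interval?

v_f ≈ 1.65×10⁵ m/s

B does no work; ΔKE = |q|E d.
½mv_f² = ½mv₀² + |q|Ed = ½(8.64×10⁻²⁶)(1.39×10⁵)² + (1.602×10⁻¹⁹)(1290)(1.62) ≈ 8.347×10⁻¹⁶ J + 3.348×10⁻¹⁶ J ≈ 1.169×10⁻¹⁵ J.
v_f = √(2·1.169×10⁻¹⁵/8.64×10⁻²⁶) ≈ 1.65×10⁵ m/s.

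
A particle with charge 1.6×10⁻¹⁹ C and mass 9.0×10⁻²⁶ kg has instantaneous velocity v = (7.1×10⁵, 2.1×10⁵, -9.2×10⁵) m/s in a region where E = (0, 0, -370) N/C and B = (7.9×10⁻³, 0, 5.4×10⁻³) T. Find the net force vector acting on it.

v×B = (1130, -1.11×10⁴, -1660) N/C.
E + v×B = (1130, -1.11×10⁴, -2030) N/C.
F = q(E + v×B) = (1.6×10⁻¹⁹ C)·(1130, -1.11×10⁴, -2030) = (1.81×10⁻¹⁶, -1.78×10⁻¹⁵, -3.25×10⁻¹⁶) N.

F ≈ (1.81×10⁻¹⁶, -1.78×10⁻¹⁵, -3.25×10⁻¹⁶) N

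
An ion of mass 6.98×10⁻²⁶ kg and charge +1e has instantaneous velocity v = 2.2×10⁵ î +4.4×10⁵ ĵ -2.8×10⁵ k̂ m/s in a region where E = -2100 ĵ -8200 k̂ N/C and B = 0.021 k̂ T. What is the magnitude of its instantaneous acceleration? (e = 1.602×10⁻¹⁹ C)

|a| ≈ 3.23×10¹⁰ m/s²

v×B = (9240, -4620, 0) N/C.
E + v×B = (9240, -6720, -8200) N/C.
F = q(E + v×B) = (1.602×10⁻¹⁹ C)·(9240, -6720, -8200) = (1.48×10⁻¹⁵, -1.08×10⁻¹⁵, -1.31×10⁻¹⁵) N.
|a| = |F|/m = 2.253×10⁻¹⁵/6.98×10⁻²⁶ ≈ 3.23×10¹⁰ m/s².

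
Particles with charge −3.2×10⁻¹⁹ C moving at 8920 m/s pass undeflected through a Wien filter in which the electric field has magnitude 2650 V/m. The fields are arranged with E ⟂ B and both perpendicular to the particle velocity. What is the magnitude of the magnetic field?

B = 0.297 T

Balance of forces in the selector: qE = qvB ⇒ B = E/v.
B = 2650/8920 = 0.297 T.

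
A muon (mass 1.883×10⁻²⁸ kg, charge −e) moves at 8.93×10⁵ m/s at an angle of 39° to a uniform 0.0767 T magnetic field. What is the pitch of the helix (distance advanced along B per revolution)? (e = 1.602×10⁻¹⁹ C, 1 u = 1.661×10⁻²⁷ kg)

p ≈ 0.0668 m

v∥ = v cosθ = 8.93×10⁵·cos39° ≈ 6.940×10⁵ m/s.
T = 2πm/(|q|B) = 2π(1.883×10⁻²⁸)/((1.602×10⁻¹⁹)(0.0767)) ≈ 9.629×10⁻⁸ s.
pitch = v∥ T = (6.940×10⁵)(9.629×10⁻⁸) ≈ 0.0668 m.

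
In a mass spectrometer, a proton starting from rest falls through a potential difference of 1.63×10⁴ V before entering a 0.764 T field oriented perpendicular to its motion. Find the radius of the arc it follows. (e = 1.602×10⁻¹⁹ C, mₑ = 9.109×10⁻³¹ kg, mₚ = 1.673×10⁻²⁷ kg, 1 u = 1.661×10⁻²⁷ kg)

Acceleration: |q|V = ½mv² ⇒ v = √(2|q|V/m) = √(2·1.602×10⁻¹⁹·1.63×10⁴/1.673×10⁻²⁷) ≈ 1.767×10⁶ m/s.
In the field: r = mv/(|q|B) = (1.673×10⁻²⁷)(1.767×10⁶)/((1.602×10⁻¹⁹)(0.764)) ≈ 0.0242 m.

r ≈ 0.0242 m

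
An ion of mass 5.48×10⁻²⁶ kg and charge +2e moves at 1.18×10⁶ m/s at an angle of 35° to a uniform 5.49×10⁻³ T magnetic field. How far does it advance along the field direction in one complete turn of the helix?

v∥ = v cosθ = 1.18×10⁶·cos35° ≈ 9.666×10⁵ m/s.
T = 2πm/(|q|B) = 2π(5.48×10⁻²⁶)/((3.204×10⁻¹⁹)(5.49×10⁻³)) ≈ 1.957×10⁻⁴ s.
pitch = v∥ T = (9.666×10⁵)(1.957×10⁻⁴) ≈ 189 m.

p ≈ 189 m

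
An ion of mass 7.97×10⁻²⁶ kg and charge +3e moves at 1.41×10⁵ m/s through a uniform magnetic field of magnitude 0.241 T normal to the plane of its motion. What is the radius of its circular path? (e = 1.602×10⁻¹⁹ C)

The magnetic force provides the centripetal force: |q|vB = mv²/r.
r = mv/(|q|B) = (7.97×10⁻²⁶)(1.41×10⁵)/((4.806×10⁻¹⁹)(0.241)) ≈ 0.0970 m.

r ≈ 0.0970 m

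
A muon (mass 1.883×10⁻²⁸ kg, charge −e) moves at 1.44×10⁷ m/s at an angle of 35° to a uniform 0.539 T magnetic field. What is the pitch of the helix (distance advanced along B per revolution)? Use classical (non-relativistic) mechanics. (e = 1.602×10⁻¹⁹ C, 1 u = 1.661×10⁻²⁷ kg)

v∥ = v cosθ = 1.44×10⁷·cos35° ≈ 1.180×10⁷ m/s.
T = 2πm/(|q|B) = 2π(1.883×10⁻²⁸)/((1.602×10⁻¹⁹)(0.539)) ≈ 1.370×10⁻⁸ s.
pitch = v∥ T = (1.180×10⁷)(1.370×10⁻⁸) ≈ 0.162 m.

p ≈ 0.162 m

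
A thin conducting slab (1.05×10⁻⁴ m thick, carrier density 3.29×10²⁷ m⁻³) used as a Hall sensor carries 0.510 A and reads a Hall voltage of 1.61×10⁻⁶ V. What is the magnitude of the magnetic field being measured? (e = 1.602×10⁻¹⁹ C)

From V_H = IB/(n e t), B = V_H n e t / I.
B = (1.61×10⁻⁶)(3.29×10²⁷)(1.602×10⁻¹⁹)(1.05×10⁻⁴)/0.510 ≈ 0.175 T.

B ≈ 0.175 T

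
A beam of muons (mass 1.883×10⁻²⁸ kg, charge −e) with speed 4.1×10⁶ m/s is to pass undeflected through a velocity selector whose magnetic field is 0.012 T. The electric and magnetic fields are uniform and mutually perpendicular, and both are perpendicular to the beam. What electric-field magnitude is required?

For straight-line motion qE = qvB, so E = vB.
E = 4.1×10⁶ × 0.012 = 4.9×10⁴ V/m.

E = 4.9×10⁴ V/m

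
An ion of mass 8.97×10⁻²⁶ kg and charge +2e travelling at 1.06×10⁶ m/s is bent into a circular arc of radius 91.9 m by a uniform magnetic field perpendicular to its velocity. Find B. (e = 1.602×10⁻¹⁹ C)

From |q|vB = mv²/r, B = mv/(|q|r).
B = (8.97×10⁻²⁶)(1.06×10⁶)/((3.204×10⁻¹⁹)(91.9)) ≈ 3.23×10⁻³ T.

B ≈ 3.23×10⁻³ T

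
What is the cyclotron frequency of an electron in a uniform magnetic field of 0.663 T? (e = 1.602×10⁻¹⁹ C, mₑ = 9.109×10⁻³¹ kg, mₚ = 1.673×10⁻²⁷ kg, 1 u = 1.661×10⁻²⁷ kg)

f = |q|B/(2πm).
f = (1.602×10⁻¹⁹)(0.663)/(2π·9.109×10⁻³¹) ≈ 1.86×10¹⁰ Hz.

f ≈ 1.86×10¹⁰ Hz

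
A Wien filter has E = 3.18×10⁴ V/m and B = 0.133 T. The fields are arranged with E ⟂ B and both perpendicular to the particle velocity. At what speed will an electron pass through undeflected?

Straight-line motion ⇒ electric and magnetic forces cancel, so E = vB.
v = E/B = 3.18×10⁴/0.133 = 2.39×10⁵ m/s.

v = 2.39×10⁵ m/s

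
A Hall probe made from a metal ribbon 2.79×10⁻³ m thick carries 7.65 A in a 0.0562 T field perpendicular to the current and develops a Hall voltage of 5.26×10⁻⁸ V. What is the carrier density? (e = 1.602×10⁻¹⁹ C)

n ≈ 1.83×10²⁸ m⁻³

From V_H = IB/(n e t), n = IB/(V_H e t).
n = (7.65)(0.0562)/((5.26×10⁻⁸)(1.602×10⁻¹⁹)(2.79×10⁻³)) ≈ 1.83×10²⁸ m⁻³.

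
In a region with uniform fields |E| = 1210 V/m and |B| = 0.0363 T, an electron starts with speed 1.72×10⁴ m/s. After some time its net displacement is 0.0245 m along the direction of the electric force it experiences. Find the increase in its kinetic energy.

The magnetic force is always ⟂ v and does no work; only the electric force changes KE.
ΔKE = F_E · d = |q|E d = (1.602×10⁻¹⁹)(1210)(0.0245) ≈ 4.75×10⁻¹⁸ J.

ΔKE ≈ 4.75×10⁻¹⁸ J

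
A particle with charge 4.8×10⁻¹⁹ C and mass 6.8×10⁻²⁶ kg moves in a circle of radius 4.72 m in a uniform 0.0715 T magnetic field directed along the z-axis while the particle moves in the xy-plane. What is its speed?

From |q|vB = mv²/r, v = |q|Br/m.
v = (4.8×10⁻¹⁹)(0.0715)(4.72)/6.8×10⁻²⁶ ≈ 2.38×10⁶ m/s.

v ≈ 2.38×10⁶ m/s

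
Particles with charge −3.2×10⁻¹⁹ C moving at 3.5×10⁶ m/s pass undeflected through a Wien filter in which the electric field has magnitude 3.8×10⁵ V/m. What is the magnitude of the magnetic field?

Balance of forces in the selector: qE = qvB ⇒ B = E/v.
B = 3.8×10⁵/3.5×10⁶ = 0.11 T.

B = 0.11 T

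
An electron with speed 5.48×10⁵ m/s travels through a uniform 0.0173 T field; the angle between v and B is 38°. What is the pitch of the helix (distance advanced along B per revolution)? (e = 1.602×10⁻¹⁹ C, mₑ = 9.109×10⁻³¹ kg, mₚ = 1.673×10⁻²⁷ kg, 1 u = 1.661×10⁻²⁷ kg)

p ≈ 8.92×10⁻⁴ m

v∥ = v cosθ = 5.48×10⁵·cos38° ≈ 4.318×10⁵ m/s.
T = 2πm/(|q|B) = 2π(9.109×10⁻³¹)/((1.602×10⁻¹⁹)(0.0173)) ≈ 2.065×10⁻⁹ s.
pitch = v∥ T = (4.318×10⁵)(2.065×10⁻⁹) ≈ 8.92×10⁻⁴ m.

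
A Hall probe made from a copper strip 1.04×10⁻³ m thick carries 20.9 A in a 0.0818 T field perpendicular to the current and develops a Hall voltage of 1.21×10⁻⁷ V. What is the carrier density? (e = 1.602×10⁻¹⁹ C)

n ≈ 8.48×10²⁸ m⁻³

From V_H = IB/(n e t), n = IB/(V_H e t).
n = (20.9)(0.0818)/((1.21×10⁻⁷)(1.602×10⁻¹⁹)(1.04×10⁻³)) ≈ 8.48×10²⁸ m⁻³.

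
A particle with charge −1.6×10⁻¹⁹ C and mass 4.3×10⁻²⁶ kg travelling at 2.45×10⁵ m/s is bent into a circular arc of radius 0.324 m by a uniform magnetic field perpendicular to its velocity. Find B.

From |q|vB = mv²/r, B = mv/(|q|r).
B = (4.3×10⁻²⁶)(2.45×10⁵)/((1.6×10⁻¹⁹)(0.324)) ≈ 0.203 T.

B ≈ 0.203 T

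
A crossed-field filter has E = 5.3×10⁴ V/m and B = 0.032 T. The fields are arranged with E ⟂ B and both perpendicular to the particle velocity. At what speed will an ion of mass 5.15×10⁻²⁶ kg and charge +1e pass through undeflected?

v = 1.7×10⁶ m/s

Straight-line motion ⇒ electric and magnetic forces cancel, so E = vB.
v = E/B = 5.3×10⁴/0.032 = 1.7×10⁶ m/s.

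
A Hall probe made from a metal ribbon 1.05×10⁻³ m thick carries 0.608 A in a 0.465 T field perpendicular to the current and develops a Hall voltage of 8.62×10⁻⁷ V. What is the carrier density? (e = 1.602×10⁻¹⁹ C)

From V_H = IB/(n e t), n = IB/(V_H e t).
n = (0.608)(0.465)/((8.62×10⁻⁷)(1.602×10⁻¹⁹)(1.05×10⁻³)) ≈ 1.95×10²⁷ m⁻³.

n ≈ 1.95×10²⁷ m⁻³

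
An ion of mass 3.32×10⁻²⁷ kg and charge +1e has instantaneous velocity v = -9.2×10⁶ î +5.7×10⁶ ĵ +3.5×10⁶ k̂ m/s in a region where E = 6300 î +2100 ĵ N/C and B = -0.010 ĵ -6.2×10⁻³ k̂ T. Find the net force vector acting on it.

F ≈ (9.55×10⁻¹⁶, -8.80×10⁻¹⁵, 1.47×10⁻¹⁴) N

v×B = (-340, -5.70×10⁴, 9.20×10⁴) N/C.
E + v×B = (5960, -5.49×10⁴, 9.20×10⁴) N/C.
F = q(E + v×B) = (1.602×10⁻¹⁹ C)·(5960, -5.49×10⁴, 9.20×10⁴) = (9.55×10⁻¹⁶, -8.80×10⁻¹⁵, 1.47×10⁻¹⁴) N.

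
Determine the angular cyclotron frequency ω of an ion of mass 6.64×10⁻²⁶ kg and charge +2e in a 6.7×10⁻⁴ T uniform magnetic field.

ω = |q|B/m.
ω = (3.204×10⁻¹⁹)(6.7×10⁻⁴)/6.64×10⁻²⁶ ≈ 3200 rad/s.

ω ≈ 3200 rad/s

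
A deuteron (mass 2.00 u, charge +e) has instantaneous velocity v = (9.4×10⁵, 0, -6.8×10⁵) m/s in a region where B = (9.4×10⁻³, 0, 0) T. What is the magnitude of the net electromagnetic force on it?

v×B = (0, -6390, 0) N/C.
F = q v×B = (1.602×10⁻¹⁹ C)·(0, -6390, 0) = (0, -1.02×10⁻¹⁵, 0) N.
|F| = 1.02×10⁻¹⁵ N.

|F| ≈ 1.02×10⁻¹⁵ N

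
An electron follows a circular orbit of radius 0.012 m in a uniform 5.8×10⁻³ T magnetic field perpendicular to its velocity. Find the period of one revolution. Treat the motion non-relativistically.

The cyclotron period depends only on m, q, B: T = 2πm/(|q|B).
T = 2π(9.109×10⁻³¹)/((1.602×10⁻¹⁹)(5.8×10⁻³)) ≈ 6.2×10⁻⁹ s.

T ≈ 6.2×10⁻⁹ s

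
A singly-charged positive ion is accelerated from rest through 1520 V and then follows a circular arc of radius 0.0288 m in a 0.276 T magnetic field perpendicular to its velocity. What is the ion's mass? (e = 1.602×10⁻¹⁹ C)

m ≈ 3.33×10⁻²⁷ kg

Combine |q|V = ½mv² and r = mv/(|q|B): eliminate v to get m = qB²r²/(2V).
m = (1.602×10⁻¹⁹)(0.276)²(0.0288)²/(2·1520) ≈ 3.33×10⁻²⁷ kg.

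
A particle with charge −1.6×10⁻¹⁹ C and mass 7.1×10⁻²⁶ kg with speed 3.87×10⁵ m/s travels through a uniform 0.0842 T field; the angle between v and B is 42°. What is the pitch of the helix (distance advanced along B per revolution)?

v∥ = v cosθ = 3.87×10⁵·cos42° ≈ 2.876×10⁵ m/s.
T = 2πm/(|q|B) = 2π(7.1×10⁻²⁶)/((1.6×10⁻¹⁹)(0.0842)) ≈ 3.311×10⁻⁵ s.
pitch = v∥ T = (2.876×10⁵)(3.311×10⁻⁵) ≈ 9.52 m.

p ≈ 9.52 m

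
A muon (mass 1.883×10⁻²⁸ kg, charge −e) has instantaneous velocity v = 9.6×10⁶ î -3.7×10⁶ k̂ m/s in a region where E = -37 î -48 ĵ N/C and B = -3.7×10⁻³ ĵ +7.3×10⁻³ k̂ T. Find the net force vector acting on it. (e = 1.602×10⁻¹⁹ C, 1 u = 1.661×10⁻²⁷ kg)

F ≈ (2.20×10⁻¹⁵, 1.12×10⁻¹⁴, 5.69×10⁻¹⁵) N

v×B = (-1.37×10⁴, -7.01×10⁴, -3.55×10⁴) N/C.
E + v×B = (-1.37×10⁴, -7.01×10⁴, -3.55×10⁴) N/C.
F = q(E + v×B) = (−1.602×10⁻¹⁹ C)·(-1.37×10⁴, -7.01×10⁴, -3.55×10⁴) = (2.20×10⁻¹⁵, 1.12×10⁻¹⁴, 5.69×10⁻¹⁵) N.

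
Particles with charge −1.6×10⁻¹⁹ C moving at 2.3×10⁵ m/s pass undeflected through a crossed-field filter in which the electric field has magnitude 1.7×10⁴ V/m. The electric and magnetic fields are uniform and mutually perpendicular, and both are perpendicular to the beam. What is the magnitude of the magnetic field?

Balance of forces in the selector: qE = qvB ⇒ B = E/v.
B = 1.7×10⁴/2.3×10⁵ = 0.074 T.

B = 0.074 T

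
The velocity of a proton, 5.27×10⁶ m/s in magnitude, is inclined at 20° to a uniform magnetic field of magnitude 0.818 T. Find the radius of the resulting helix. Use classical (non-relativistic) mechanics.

v⊥ = v sinθ = 5.27×10⁶·sin20° ≈ 1.802×10⁶ m/s.
r = m v⊥/(|q|B) = (1.673×10⁻²⁷)(1.802×10⁶)/((1.602×10⁻¹⁹)(0.818)) ≈ 0.0230 m.

r ≈ 0.0230 m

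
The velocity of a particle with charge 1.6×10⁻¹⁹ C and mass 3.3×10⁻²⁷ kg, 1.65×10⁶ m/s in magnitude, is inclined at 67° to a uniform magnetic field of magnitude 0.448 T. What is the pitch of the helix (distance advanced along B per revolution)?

v∥ = v cosθ = 1.65×10⁶·cos67° ≈ 6.447×10⁵ m/s.
T = 2πm/(|q|B) = 2π(3.3×10⁻²⁷)/((1.6×10⁻¹⁹)(0.448)) ≈ 2.893×10⁻⁷ s.
pitch = v∥ T = (6.447×10⁵)(2.893×10⁻⁷) ≈ 0.186 m.

p ≈ 0.186 m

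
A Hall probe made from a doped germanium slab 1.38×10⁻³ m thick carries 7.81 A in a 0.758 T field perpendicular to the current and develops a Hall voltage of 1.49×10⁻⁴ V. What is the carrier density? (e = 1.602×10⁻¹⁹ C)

n ≈ 1.80×10²⁶ m⁻³

From V_H = IB/(n e t), n = IB/(V_H e t).
n = (7.81)(0.758)/((1.49×10⁻⁴)(1.602×10⁻¹⁹)(1.38×10⁻³)) ≈ 1.80×10²⁶ m⁻³.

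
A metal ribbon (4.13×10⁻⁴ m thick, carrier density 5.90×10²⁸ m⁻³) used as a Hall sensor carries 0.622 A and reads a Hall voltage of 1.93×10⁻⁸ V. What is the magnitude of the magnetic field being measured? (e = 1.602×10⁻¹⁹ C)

From V_H = IB/(n e t), B = V_H n e t / I.
B = (1.93×10⁻⁸)(5.90×10²⁸)(1.602×10⁻¹⁹)(4.13×10⁻⁴)/0.622 ≈ 0.121 T.

B ≈ 0.121 T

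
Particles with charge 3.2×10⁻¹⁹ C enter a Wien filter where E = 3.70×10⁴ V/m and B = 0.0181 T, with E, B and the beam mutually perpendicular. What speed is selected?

v = 2.04×10⁶ m/s

Straight-line motion ⇒ electric and magnetic forces cancel, so E = vB.
v = E/B = 3.70×10⁴/0.0181 = 2.04×10⁶ m/s.
The result is independent of the particle's charge and mass.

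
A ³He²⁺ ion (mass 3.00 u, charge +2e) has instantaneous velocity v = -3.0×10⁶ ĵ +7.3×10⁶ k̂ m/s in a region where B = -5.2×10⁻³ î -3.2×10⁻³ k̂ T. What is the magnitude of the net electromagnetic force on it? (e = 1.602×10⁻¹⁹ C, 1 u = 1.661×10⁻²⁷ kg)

|F| ≈ 1.35×10⁻¹⁴ N

v×B = (9600, -3.80×10⁴, -1.56×10⁴) N/C.
F = q v×B = (3.204×10⁻¹⁹ C)·(9600, -3.80×10⁴, -1.56×10⁴) = (3.08×10⁻¹⁵, -1.22×10⁻¹⁴, -5.00×10⁻¹⁵) N.
|F| = 1.35×10⁻¹⁴ N.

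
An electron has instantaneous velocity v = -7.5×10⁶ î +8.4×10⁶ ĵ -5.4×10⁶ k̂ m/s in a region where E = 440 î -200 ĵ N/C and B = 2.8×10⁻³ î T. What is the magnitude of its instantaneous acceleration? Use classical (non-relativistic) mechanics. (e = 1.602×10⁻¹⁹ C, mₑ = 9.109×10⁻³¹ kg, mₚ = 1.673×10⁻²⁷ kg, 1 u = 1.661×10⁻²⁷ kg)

v×B = (0, -1.51×10⁴, -2.35×10⁴) N/C.
E + v×B = (440, -1.53×10⁴, -2.35×10⁴) N/C.
F = q(E + v×B) = (−1.602×10⁻¹⁹ C)·(440, -1.53×10⁴, -2.35×10⁴) = (-7.05×10⁻¹⁷, 2.45×10⁻¹⁵, 3.77×10⁻¹⁵) N.
|a| = |F|/m = 4.497×10⁻¹⁵/9.109×10⁻³¹ ≈ 4.94×10¹⁵ m/s².

|a| ≈ 4.94×10¹⁵ m/s²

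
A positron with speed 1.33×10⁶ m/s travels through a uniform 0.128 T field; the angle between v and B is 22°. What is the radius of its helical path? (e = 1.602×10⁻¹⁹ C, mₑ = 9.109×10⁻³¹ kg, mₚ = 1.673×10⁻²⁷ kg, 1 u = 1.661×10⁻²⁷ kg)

v⊥ = v sinθ = 1.33×10⁶·sin22° ≈ 4.982×10⁵ m/s.
r = m v⊥/(|q|B) = (9.109×10⁻³¹)(4.982×10⁵)/((1.602×10⁻¹⁹)(0.128)) ≈ 2.21×10⁻⁵ m.

r ≈ 2.21×10⁻⁵ m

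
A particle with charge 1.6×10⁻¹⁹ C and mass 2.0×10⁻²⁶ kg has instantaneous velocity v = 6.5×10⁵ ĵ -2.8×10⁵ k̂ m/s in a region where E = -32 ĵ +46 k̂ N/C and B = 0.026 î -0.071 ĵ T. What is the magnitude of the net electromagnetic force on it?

v×B = (-1.99×10⁴, -7280, -1.69×10⁴) N/C.
E + v×B = (-1.99×10⁴, -7310, -1.69×10⁴) N/C.
F = q(E + v×B) = (1.6×10⁻¹⁹ C)·(-1.99×10⁴, -7310, -1.69×10⁴) = (-3.18×10⁻¹⁵, -1.17×10⁻¹⁵, -2.70×10⁻¹⁵) N.
|F| = 4.33×10⁻¹⁵ N.

|F| ≈ 4.33×10⁻¹⁵ N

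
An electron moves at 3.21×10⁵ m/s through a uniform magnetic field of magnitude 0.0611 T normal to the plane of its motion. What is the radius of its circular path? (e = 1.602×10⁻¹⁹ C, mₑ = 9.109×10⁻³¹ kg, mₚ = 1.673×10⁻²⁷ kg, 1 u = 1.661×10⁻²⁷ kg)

r ≈ 2.99×10⁻⁵ m

The magnetic force provides the centripetal force: |q|vB = mv²/r.
r = mv/(|q|B) = (9.109×10⁻³¹)(3.21×10⁵)/((1.602×10⁻¹⁹)(0.0611)) ≈ 2.99×10⁻⁵ m.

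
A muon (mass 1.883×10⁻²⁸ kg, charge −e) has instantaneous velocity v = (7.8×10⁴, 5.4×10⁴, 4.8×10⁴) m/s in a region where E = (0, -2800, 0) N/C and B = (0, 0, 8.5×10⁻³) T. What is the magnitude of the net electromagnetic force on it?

|F| ≈ 5.60×10⁻¹⁶ N

v×B = (459, -663, 0) N/C.
E + v×B = (459, -3460, 0) N/C.
F = q(E + v×B) = (−1.602×10⁻¹⁹ C)·(459, -3460, 0) = (-7.35×10⁻¹⁷, 5.55×10⁻¹⁶, 0) N.
|F| = 5.60×10⁻¹⁶ N.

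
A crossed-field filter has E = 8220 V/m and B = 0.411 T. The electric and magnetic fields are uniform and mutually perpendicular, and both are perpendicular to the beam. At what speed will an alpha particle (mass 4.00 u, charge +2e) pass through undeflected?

Zero net Lorentz force requires |qE| = |q v×B|, i.e. E = vB.
v = E/B = 8220/0.411 = 2.00×10⁴ m/s.

v = 2.00×10⁴ m/s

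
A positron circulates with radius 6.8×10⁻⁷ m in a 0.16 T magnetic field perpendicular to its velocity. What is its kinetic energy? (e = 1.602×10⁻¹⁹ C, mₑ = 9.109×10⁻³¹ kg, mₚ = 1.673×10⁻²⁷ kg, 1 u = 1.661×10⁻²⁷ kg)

v = |q|Br/m, then KE = ½mv² = (qBr)²/(2m).
v = (1.602×10⁻¹⁹)(0.16)(6.8×10⁻⁷)/9.109×10⁻³¹ ≈ 1.913×10⁴ m/s.
KE = ½(9.109×10⁻³¹)(1.913×10⁴)² ≈ 1.7×10⁻²² J.

KE ≈ 1.7×10⁻²² J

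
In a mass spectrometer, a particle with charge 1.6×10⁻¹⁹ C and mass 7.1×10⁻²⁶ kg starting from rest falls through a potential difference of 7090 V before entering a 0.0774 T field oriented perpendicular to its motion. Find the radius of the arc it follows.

Acceleration: |q|V = ½mv² ⇒ v = √(2|q|V/m) = √(2·1.6×10⁻¹⁹·7090/7.1×10⁻²⁶) ≈ 1.788×10⁵ m/s.
In the field: r = mv/(|q|B) = (7.1×10⁻²⁶)(1.788×10⁵)/((1.6×10⁻¹⁹)(0.0774)) ≈ 1.02 m.

r ≈ 1.02 m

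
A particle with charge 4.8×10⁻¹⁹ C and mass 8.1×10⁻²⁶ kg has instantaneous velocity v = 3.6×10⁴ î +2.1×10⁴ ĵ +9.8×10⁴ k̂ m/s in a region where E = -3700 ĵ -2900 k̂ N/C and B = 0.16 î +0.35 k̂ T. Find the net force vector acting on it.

F ≈ (3.53×10⁻¹⁵, -2.98×10⁻¹⁶, -3.00×10⁻¹⁵) N

v×B = (7350, 3080, -3360) N/C.
E + v×B = (7350, -620, -6260) N/C.
F = q(E + v×B) = (4.8×10⁻¹⁹ C)·(7350, -620, -6260) = (3.53×10⁻¹⁵, -2.98×10⁻¹⁶, -3.00×10⁻¹⁵) N.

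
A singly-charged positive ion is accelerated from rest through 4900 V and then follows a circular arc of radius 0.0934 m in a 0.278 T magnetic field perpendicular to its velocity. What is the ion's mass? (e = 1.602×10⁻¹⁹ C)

Combine |q|V = ½mv² and r = mv/(|q|B): eliminate v to get m = qB²r²/(2V).
m = (1.602×10⁻¹⁹)(0.278)²(0.0934)²/(2·4900) ≈ 1.10×10⁻²⁶ kg.

m ≈ 1.10×10⁻²⁶ kg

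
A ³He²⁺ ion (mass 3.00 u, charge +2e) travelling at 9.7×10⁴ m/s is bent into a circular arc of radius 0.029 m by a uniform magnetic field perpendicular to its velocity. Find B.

B ≈ 0.052 T

From |q|vB = mv²/r, B = mv/(|q|r).
B = (4.983×10⁻²⁷)(9.7×10⁴)/((3.204×10⁻¹⁹)(0.029)) ≈ 0.052 T.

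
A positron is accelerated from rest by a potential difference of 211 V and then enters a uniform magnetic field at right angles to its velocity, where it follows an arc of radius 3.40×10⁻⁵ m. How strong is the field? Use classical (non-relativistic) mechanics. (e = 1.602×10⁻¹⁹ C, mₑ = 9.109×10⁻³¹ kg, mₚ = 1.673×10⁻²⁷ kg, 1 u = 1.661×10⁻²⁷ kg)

v = √(2|q|V/m) = √(2·1.602×10⁻¹⁹·211/9.109×10⁻³¹) ≈ 8.615×10⁶ m/s.
B = mv/(|q|r) = (9.109×10⁻³¹)(8.615×10⁶)/((1.602×10⁻¹⁹)(3.40×10⁻⁵)) ≈ 1.44 T.

B ≈ 1.44 T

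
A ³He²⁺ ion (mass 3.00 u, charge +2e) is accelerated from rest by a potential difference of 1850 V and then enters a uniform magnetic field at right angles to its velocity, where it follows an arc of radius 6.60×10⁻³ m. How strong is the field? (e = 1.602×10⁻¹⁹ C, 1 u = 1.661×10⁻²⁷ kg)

B ≈ 1.15 T

v = √(2|q|V/m) = √(2·3.204×10⁻¹⁹·1850/4.983×10⁻²⁷) ≈ 4.878×10⁵ m/s.
B = mv/(|q|r) = (4.983×10⁻²⁷)(4.878×10⁵)/((3.204×10⁻¹⁹)(6.60×10⁻³)) ≈ 1.15 T.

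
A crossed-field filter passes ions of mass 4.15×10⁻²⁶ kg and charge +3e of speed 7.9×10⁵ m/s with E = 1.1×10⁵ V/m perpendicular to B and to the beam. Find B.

B = 0.14 T

Balance of forces in the selector: qE = qvB ⇒ B = E/v.
B = 1.1×10⁵/7.9×10⁵ = 0.14 T.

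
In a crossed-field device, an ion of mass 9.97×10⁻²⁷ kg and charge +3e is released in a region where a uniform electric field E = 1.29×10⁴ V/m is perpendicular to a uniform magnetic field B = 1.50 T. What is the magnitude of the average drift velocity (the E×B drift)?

The E×B drift speed is v_d = E/B.
v_d = 1.29×10⁴/1.50 = 8600 m/s.

v_d ≈ 8600 m/s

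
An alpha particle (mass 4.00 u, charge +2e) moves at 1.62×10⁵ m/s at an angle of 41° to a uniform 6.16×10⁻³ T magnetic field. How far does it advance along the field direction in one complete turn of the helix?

v∥ = v cosθ = 1.62×10⁵·cos41° ≈ 1.223×10⁵ m/s.
T = 2πm/(|q|B) = 2π(6.644×10⁻²⁷)/((3.204×10⁻¹⁹)(6.16×10⁻³)) ≈ 2.115×10⁻⁵ s.
pitch = v∥ T = (1.223×10⁵)(2.115×10⁻⁵) ≈ 2.59 m.

p ≈ 2.59 m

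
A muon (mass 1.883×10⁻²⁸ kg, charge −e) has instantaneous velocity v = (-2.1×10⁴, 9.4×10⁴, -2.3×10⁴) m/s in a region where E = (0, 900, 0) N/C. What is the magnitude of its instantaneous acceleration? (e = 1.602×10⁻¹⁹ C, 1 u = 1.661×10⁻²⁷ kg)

Only an electric field acts, so F = qE = (−1.602×10⁻¹⁹ C)·(0, 900, 0) = (0, -1.44×10⁻¹⁶, 0) N.
|a| = |F|/m = 1.442×10⁻¹⁶/1.883×10⁻²⁸ ≈ 7.66×10¹¹ m/s².

|a| ≈ 7.66×10¹¹ m/s²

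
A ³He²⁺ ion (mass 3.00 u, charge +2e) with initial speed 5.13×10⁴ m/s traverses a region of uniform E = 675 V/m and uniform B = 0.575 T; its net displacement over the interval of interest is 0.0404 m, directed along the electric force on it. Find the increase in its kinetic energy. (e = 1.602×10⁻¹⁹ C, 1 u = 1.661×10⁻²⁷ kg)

ΔKE ≈ 8.74×10⁻¹⁸ J

The magnetic force is always ⟂ v and does no work; only the electric force changes KE.
ΔKE = F_E · d = |q|E d = (3.204×10⁻¹⁹)(675)(0.0404) ≈ 8.74×10⁻¹⁸ J.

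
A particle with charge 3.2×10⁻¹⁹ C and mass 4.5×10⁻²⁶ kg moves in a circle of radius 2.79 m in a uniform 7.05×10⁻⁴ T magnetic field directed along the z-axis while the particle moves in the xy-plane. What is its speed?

From |q|vB = mv²/r, v = |q|Br/m.
v = (3.2×10⁻¹⁹)(7.05×10⁻⁴)(2.79)/4.5×10⁻²⁶ ≈ 1.40×10⁴ m/s.

v ≈ 1.40×10⁴ m/s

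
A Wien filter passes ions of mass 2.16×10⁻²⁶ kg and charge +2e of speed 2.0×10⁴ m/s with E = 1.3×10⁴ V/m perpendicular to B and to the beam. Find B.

B = 0.65 T

Balance of forces in the selector: qE = qvB ⇒ B = E/v.
B = 1.3×10⁴/2.0×10⁴ = 0.65 T.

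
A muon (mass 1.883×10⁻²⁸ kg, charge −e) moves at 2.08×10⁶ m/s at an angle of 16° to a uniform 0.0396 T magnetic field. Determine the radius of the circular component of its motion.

v⊥ = v sinθ = 2.08×10⁶·sin16° ≈ 5.733×10⁵ m/s.
r = m v⊥/(|q|B) = (1.883×10⁻²⁸)(5.733×10⁵)/((1.602×10⁻¹⁹)(0.0396)) ≈ 0.0170 m.

r ≈ 0.0170 m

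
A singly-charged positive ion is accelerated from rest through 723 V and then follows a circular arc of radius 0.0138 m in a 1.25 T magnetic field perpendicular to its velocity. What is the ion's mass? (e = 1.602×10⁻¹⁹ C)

Combine |q|V = ½mv² and r = mv/(|q|B): eliminate v to get m = qB²r²/(2V).
m = (1.602×10⁻¹⁹)(1.25)²(0.0138)²/(2·723) ≈ 3.30×10⁻²⁶ kg.

m ≈ 3.30×10⁻²⁶ kg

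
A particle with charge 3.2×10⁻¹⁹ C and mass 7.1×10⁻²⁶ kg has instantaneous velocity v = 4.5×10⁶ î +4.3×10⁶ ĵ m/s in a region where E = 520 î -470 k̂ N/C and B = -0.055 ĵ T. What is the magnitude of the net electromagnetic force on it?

|F| ≈ 7.94×10⁻¹⁴ N

v×B = (0, 0, -2.48×10⁵) N/C.
E + v×B = (520, 0, -2.48×10⁵) N/C.
F = q(E + v×B) = (3.2×10⁻¹⁹ C)·(520, 0, -2.48×10⁵) = (1.66×10⁻¹⁶, 0, -7.94×10⁻¹⁴) N.
|F| = 7.94×10⁻¹⁴ N.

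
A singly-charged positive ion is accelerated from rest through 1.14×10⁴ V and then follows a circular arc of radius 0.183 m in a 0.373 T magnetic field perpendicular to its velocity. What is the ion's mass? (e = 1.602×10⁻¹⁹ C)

m ≈ 3.27×10⁻²⁶ kg

Combine |q|V = ½mv² and r = mv/(|q|B): eliminate v to get m = qB²r²/(2V).
m = (1.602×10⁻¹⁹)(0.373)²(0.183)²/(2·1.14×10⁴) ≈ 3.27×10⁻²⁶ kg.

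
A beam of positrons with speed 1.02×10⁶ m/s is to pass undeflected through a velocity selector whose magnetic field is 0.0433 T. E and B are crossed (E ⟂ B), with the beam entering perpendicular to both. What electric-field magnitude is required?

For straight-line motion qE = qvB, so E = vB.
E = 1.02×10⁶ × 0.0433 = 4.42×10⁴ V/m.

E = 4.42×10⁴ V/m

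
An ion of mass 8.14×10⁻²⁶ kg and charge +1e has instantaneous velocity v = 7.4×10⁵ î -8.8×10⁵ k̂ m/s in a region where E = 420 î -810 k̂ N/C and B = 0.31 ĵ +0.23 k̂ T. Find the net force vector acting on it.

F ≈ (4.38×10⁻¹⁴, -2.73×10⁻¹⁴, 3.66×10⁻¹⁴) N

v×B = (2.73×10⁵, -1.70×10⁵, 2.29×10⁵) N/C.
E + v×B = (2.73×10⁵, -1.70×10⁵, 2.29×10⁵) N/C.
F = q(E + v×B) = (1.602×10⁻¹⁹ C)·(2.73×10⁵, -1.70×10⁵, 2.29×10⁵) = (4.38×10⁻¹⁴, -2.73×10⁻¹⁴, 3.66×10⁻¹⁴) N.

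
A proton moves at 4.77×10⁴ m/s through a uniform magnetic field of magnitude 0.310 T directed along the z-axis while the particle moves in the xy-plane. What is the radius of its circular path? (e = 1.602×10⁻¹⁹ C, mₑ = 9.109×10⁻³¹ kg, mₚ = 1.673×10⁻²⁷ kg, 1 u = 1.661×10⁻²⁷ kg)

r ≈ 1.61×10⁻³ m

The magnetic force provides the centripetal force: |q|vB = mv²/r.
r = mv/(|q|B) = (1.673×10⁻²⁷)(4.77×10⁴)/((1.602×10⁻¹⁹)(0.310)) ≈ 1.61×10⁻³ m.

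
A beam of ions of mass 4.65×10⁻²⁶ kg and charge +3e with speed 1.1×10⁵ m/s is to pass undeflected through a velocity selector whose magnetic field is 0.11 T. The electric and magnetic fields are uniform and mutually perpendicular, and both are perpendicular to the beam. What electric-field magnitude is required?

For straight-line motion qE = qvB, so E = vB.
E = 1.1×10⁵ × 0.11 = 1.2×10⁴ V/m.

E = 1.2×10⁴ V/m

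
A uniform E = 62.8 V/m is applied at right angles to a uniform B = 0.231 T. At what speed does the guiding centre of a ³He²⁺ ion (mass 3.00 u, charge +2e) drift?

v_d ≈ 272 m/s

The steady drift has the magnetic force balancing the electric force, so v_d = E/B.
v_d = 62.8/0.231 = 272 m/s.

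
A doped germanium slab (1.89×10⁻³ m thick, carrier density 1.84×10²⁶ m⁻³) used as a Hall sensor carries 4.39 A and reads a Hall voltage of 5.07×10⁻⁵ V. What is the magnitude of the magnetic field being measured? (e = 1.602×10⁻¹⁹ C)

From V_H = IB/(n e t), B = V_H n e t / I.
B = (5.07×10⁻⁵)(1.84×10²⁶)(1.602×10⁻¹⁹)(1.89×10⁻³)/4.39 ≈ 0.643 T.

B ≈ 0.643 T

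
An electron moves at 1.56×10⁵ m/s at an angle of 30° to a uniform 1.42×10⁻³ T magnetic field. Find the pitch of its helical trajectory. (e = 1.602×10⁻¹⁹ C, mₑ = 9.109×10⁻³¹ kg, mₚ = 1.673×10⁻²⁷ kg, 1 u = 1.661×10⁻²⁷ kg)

v∥ = v cosθ = 1.56×10⁵·cos30° ≈ 1.351×10⁵ m/s.
T = 2πm/(|q|B) = 2π(9.109×10⁻³¹)/((1.602×10⁻¹⁹)(1.42×10⁻³)) ≈ 2.516×10⁻⁸ s.
pitch = v∥ T = (1.351×10⁵)(2.516×10⁻⁸) ≈ 3.40×10⁻³ m.

p ≈ 3.40×10⁻³ m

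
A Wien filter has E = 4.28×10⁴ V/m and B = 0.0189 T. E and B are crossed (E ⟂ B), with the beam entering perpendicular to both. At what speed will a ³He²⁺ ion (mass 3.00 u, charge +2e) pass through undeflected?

Straight-line motion ⇒ electric and magnetic forces cancel, so E = vB.
v = E/B = 4.28×10⁴/0.0189 = 2.26×10⁶ m/s.
The result is independent of the particle's charge and mass.

v = 2.26×10⁶ m/s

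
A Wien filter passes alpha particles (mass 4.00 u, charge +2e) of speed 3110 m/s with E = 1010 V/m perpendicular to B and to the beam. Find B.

B = 0.325 T

Balance of forces in the selector: qE = qvB ⇒ B = E/v.
B = 1010/3110 = 0.325 T.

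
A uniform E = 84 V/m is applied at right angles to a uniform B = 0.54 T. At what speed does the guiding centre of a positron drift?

v_d ≈ 160 m/s

The steady drift has the magnetic force balancing the electric force, so v_d = E/B.
v_d = 84/0.54 = 160 m/s.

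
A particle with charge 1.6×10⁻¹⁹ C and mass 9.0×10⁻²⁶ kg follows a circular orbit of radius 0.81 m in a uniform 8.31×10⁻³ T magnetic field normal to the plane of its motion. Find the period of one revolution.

The cyclotron period depends only on m, q, B: T = 2πm/(|q|B).
T = 2π(9.0×10⁻²⁶)/((1.6×10⁻¹⁹)(8.31×10⁻³)) ≈ 4.25×10⁻⁴ s.

T ≈ 4.25×10⁻⁴ s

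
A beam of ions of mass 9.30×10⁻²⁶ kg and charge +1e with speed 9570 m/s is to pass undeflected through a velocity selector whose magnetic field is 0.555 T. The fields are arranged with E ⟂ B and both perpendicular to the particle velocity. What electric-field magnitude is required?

E = 5310 V/m

For straight-line motion qE = qvB, so E = vB.
E = 9570 × 0.555 = 5310 V/m.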